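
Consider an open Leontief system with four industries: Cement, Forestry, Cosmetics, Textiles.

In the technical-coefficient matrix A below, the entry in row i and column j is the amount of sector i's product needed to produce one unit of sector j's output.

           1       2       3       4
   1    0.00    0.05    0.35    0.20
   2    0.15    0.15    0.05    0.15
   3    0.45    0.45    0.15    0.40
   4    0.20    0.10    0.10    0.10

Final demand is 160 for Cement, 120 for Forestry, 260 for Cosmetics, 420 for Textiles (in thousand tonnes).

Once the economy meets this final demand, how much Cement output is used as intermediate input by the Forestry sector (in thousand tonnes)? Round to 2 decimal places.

I − A =
  [   1.00    -0.05    -0.35    -0.20]
  [  -0.15     0.85    -0.05    -0.15]
  [  -0.45    -0.45     0.85    -0.40]
  [  -0.20    -0.10    -0.10     0.90]
Compute the cofactors C_ij = (−1)^(i+j)·(3×3 minor ij) of I−A; the adjugate is their transpose:
adj(I−A) = Cᵀ =
  [ 0.574500   0.218000   0.283500   0.290000]
  [ 0.165250   0.512250   0.118750   0.174875]
  [ 0.485750   0.460250   0.704750   0.497875]
  [ 0.200000   0.156500   0.154500   0.535000]
det(I−A) = Σ_j (I−A)_1j·C_1j = (1.00)(0.574500) + (-0.05)(0.165250) + (-0.35)(0.485750) + (-0.20)(0.200000) = 0.356225
(I − A)⁻¹ = adj(I−A) / det(I−A) ≈
  [   1.6127     0.6120     0.7958     0.8141]
  [   0.4639     1.4380     0.3334     0.4909]
  [   1.3636     1.2920     1.9784     1.3976]
  [   0.5614     0.4393     0.4337     1.5019]
First solve x = (I − A)⁻¹ d = adj(I−A)·d / det(I−A); in particular x_2 = (0.165250·160 + 0.512250·120 + 0.118750·260 + 0.174875·420) / 0.356225 = 192.2325 / 0.356225 ≈ 539.6379.
Intermediate flow from 1 to 2: z_12 = a_12 · x_2 = 0.05 × 192.2325 / 0.356225 = 9.611625 / 0.356225 ≈ 26.98.

z_12 = 26.98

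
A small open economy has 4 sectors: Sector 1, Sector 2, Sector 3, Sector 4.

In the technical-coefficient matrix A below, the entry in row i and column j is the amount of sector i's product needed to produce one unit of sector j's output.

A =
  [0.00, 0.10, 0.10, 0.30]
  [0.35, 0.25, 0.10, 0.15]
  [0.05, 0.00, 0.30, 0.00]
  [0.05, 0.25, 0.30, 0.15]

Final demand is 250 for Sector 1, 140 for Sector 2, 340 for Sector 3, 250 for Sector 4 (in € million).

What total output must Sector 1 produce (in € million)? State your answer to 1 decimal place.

I − A =
  [   1.00    -0.10    -0.10    -0.30]
  [  -0.35     0.75    -0.10    -0.15]
  [  -0.05     0.00     0.70     0.00]
  [  -0.05    -0.25    -0.30     0.85]
Compute the cofactors C_ij = (−1)^(i+j)·(3×3 minor ij) of I−A; the adjugate is their transpose:
adj(I−A) = Cᵀ =
  [ 0.42000   0.11200   0.14800   0.16800]
  [ 0.22000   0.57575   0.19050   0.17925]
  [ 0.03000   0.00800   0.53200   0.01200]
  [ 0.10000   0.17875   0.25250   0.49625]
det(I−A) = Σ_j (I−A)_1j·C_1j = (1.00)(0.42000) + (-0.10)(0.22000) + (-0.10)(0.03000) + (-0.30)(0.10000) = 0.3650
(I − A)⁻¹ = adj(I−A) / det(I−A) ≈
  [   1.1507     0.3068     0.4055     0.4603]
  [   0.6027     1.5774     0.5219     0.4911]
  [   0.0822     0.0219     1.4575     0.0329]
  [   0.2740     0.4897     0.6918     1.3596]
x = (I − A)⁻¹ d = adj(I−A)·d / det(I−A), with det(I−A) = 0.3650:
  x_1 = (0.42000·250 + 0.11200·140 + 0.14800·340 + 0.16800·250) / 0.3650 = 213.00 / 0.3650 ≈ 583.6
  x_2 = (0.22000·250 + 0.57575·140 + 0.19050·340 + 0.17925·250) / 0.3650 = 245.1875 / 0.3650 ≈ 671.7
  x_3 = (0.03000·250 + 0.00800·140 + 0.53200·340 + 0.01200·250) / 0.3650 = 192.50 / 0.3650 ≈ 527.4
  x_4 = (0.10000·250 + 0.17875·140 + 0.25250·340 + 0.49625·250) / 0.3650 = 259.9375 / 0.3650 ≈ 712.2

x_1 = 583.6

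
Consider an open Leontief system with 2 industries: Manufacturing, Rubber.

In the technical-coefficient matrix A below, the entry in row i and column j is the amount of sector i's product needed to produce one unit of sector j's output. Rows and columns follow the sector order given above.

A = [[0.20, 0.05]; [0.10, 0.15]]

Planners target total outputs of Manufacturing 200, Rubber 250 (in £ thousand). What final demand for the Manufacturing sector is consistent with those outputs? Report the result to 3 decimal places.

d_M = 147.500

I − A =
  [   0.80    -0.05]
  [  -0.10     0.85]
d = (I − A) x:
  d_M = (+0.80)·200 + (-0.05)·250 = 147.500
  d_R = (-0.10)·200 + (+0.85)·250 = 192.500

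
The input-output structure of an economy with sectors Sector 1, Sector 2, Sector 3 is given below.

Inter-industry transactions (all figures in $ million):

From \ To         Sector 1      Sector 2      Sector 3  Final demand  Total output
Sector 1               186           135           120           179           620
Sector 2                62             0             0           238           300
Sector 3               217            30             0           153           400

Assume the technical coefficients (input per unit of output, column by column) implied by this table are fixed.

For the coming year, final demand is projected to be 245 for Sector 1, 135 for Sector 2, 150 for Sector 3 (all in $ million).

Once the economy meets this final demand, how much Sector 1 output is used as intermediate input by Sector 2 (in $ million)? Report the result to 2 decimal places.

Technical coefficients a_ij = z_ij / X_j:
  a_11 = 186/620 = 0.30, a_21 = 62/620 = 0.10, a_31 = 217/620 = 0.35
  a_12 = 135/300 = 0.45, a_22 = 0/300 = 0.00, a_32 = 30/300 = 0.10
  a_13 = 120/400 = 0.30, a_23 = 0/400 = 0.00, a_33 = 0/400 = 0.00
I − A =
  [   0.70    -0.45    -0.30]
  [  -0.10     1.00     0.00]
  [  -0.35    -0.10     1.00]
Cofactors of I−A, C_ij = (−1)^(i+j)·(minor ij) (rows/columns in the sector order above):
  C_11 = (1.00)(1.00) − (0.00)(-0.10) = 1.0000
  C_12 = −[(-0.10)(1.00) − (0.00)(-0.35)] = 0.1000
  C_13 = (-0.10)(-0.10) − (1.00)(-0.35) = 0.3600
  C_21 = −[(-0.45)(1.00) − (-0.30)(-0.10)] = 0.4800
  C_22 = (0.70)(1.00) − (-0.30)(-0.35) = 0.5950
  C_23 = −[(0.70)(-0.10) − (-0.45)(-0.35)] = 0.2275
  C_31 = (-0.45)(0.00) − (-0.30)(1.00) = 0.3000
  C_32 = −[(0.70)(0.00) − (-0.30)(-0.10)] = 0.0300
  C_33 = (0.70)(1.00) − (-0.45)(-0.10) = 0.6550
det(I−A) = Σ_j (I−A)_1j·C_1j = (0.70)(1.0000) + (-0.45)(0.1000) + (-0.30)(0.3600) = 0.5470
adj(I−A) = Cᵀ =
  [ 1.0000   0.4800   0.3000]
  [ 0.1000   0.5950   0.0300]
  [ 0.3600   0.2275   0.6550]
(I − A)⁻¹ = adj(I−A) / det(I−A) ≈
  [   1.8282     0.8775     0.5484]
  [   0.1828     1.0878     0.0548]
  [   0.6581     0.4159     1.1974]
First solve x = (I − A)⁻¹ d = adj(I−A)·d / det(I−A); in particular x_2 = (0.1000·245 + 0.5950·135 + 0.0300·150) / 0.5470 = 109.325 / 0.5470 ≈ 199.8629.
Intermediate flow from 1 to 2: z_12 = a_12 · x_2 = 0.45 × 109.325 / 0.5470 = 49.19625 / 0.5470 ≈ 89.94.

z_12 = 89.94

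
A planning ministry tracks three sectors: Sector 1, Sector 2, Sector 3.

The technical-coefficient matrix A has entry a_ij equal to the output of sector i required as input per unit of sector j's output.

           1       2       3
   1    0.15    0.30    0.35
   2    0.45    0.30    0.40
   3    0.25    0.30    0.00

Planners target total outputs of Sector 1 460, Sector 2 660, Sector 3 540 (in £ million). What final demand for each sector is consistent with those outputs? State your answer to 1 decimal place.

I − A =
  [   0.85    -0.30    -0.35]
  [  -0.45     0.70    -0.40]
  [  -0.25    -0.30     1.00]
d = (I − A) x:
  d_1 = (+0.85)·460 + (-0.30)·660 + (-0.35)·540 = 4.0
  d_2 = (-0.45)·460 + (+0.70)·660 + (-0.40)·540 = 39.0
  d_3 = (-0.25)·460 + (-0.30)·660 + (+1.00)·540 = 227.0

d_1 = 4.0, d_2 = 39.0, d_3 = 227.0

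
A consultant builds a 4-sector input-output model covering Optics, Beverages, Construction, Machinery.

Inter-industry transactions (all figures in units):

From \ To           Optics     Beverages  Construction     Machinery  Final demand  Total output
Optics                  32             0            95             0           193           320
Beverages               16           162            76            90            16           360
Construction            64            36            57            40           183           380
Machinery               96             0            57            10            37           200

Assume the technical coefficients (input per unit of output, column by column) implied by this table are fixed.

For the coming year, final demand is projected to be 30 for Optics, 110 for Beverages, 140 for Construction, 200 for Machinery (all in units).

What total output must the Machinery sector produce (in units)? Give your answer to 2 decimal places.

x_M = 303.10

Technical coefficients a_ij = z_ij / X_j:
  a_OO = 32/320 = 0.10, a_BO = 16/320 = 0.05, a_CO = 64/320 = 0.20, a_MO = 96/320 = 0.30
  a_OB = 0/360 = 0.00, a_BB = 162/360 = 0.45, a_CB = 36/360 = 0.10, a_MB = 0/360 = 0.00
  a_OC = 95/380 = 0.25, a_BC = 76/380 = 0.20, a_CC = 57/380 = 0.15, a_MC = 57/380 = 0.15
  a_OM = 0/200 = 0.00, a_BM = 90/200 = 0.45, a_CM = 40/200 = 0.20, a_MM = 10/200 = 0.05
I − A =
  [   0.90     0.00    -0.25     0.00]
  [  -0.05     0.55    -0.20    -0.45]
  [  -0.20    -0.10     0.85    -0.20]
  [  -0.30     0.00    -0.15     0.95]
Compute the cofactors C_ij = (−1)^(i+j)·(3×3 minor ij) of I−A; the adjugate is their transpose:
adj(I−A) = Cᵀ =
  [ 0.401875   0.023750   0.130625   0.038750]
  [ 0.217125   0.637250   0.277375   0.360250]
  [ 0.155750   0.085500   0.470250   0.139500]
  [ 0.151500   0.021000   0.115500   0.374000]
det(I−A) = Σ_j (I−A)_1j·C_1j = (0.90)(0.401875) + (0.00)(0.217125) + (-0.25)(0.155750) + (0.00)(0.151500) = 0.32275
(I − A)⁻¹ = adj(I−A) / det(I−A) ≈
  [   1.2452     0.0736     0.4047     0.1201]
  [   0.6727     1.9744     0.8594     1.1162]
  [   0.4826     0.2649     1.4570     0.4322]
  [   0.4694     0.0651     0.3579     1.1588]
x = (I − A)⁻¹ d = adj(I−A)·d / det(I−A), with det(I−A) = 0.32275:
  x_O = (0.401875·30 + 0.023750·110 + 0.130625·140 + 0.038750·200) / 0.32275 = 40.70625 / 0.32275 ≈ 126.12
  x_B = (0.217125·30 + 0.637250·110 + 0.277375·140 + 0.360250·200) / 0.32275 = 187.49375 / 0.32275 ≈ 580.93
  x_C = (0.155750·30 + 0.085500·110 + 0.470250·140 + 0.139500·200) / 0.32275 = 107.8125 / 0.32275 ≈ 334.04
  x_M = (0.151500·30 + 0.021000·110 + 0.115500·140 + 0.374000·200) / 0.32275 = 97.825 / 0.32275 ≈ 303.10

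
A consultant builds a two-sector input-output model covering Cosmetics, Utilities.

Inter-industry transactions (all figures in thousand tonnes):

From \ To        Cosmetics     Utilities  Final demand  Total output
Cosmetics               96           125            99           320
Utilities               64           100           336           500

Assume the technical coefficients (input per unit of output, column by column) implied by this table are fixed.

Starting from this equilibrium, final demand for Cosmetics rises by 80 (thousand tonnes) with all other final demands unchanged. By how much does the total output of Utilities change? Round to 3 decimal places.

Technical coefficients a_ij = z_ij / X_j:
  a_CC = 96/320 = 0.30, a_UC = 64/320 = 0.20
  a_CU = 125/500 = 0.25, a_UU = 100/500 = 0.20
I − A =
  [   0.70    -0.25]
  [  -0.20     0.80]
det(I−A) = (0.70)(0.80) − (-0.25)(-0.20) = 0.5100
adj(I−A) = [[0.80, 0.25], [0.20, 0.70]]
(I − A)⁻¹ = adj(I−A) / det(I−A) ≈
  [   1.5686     0.4902]
  [   0.3922     1.3725]
Δx = (I − A)⁻¹ Δd with Δd having +80 in the Cosmetics component and 0 elsewhere.
So Δx_U = L_UC · (+80), where L_UC = adj(I−A)_UC / det(I−A) = 0.20 / 0.5100.
Δx_U = 0.20 × (+80) / 0.5100 = 16.00 / 0.5100 ≈ 31.373.

Δx_U = 31.373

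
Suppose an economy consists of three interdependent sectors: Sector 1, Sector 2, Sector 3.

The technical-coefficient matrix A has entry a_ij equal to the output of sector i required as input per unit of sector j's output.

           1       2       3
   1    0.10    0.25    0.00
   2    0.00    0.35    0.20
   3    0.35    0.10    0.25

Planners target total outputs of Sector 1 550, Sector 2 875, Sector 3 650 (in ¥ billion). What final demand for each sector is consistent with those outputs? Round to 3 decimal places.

d_1 = 276.250, d_2 = 438.750, d_3 = 207.500

I − A =
  [   0.90    -0.25     0.00]
  [   0.00     0.65    -0.20]
  [  -0.35    -0.10     0.75]
d = (I − A) x:
  d_1 = (+0.90)·550 + (-0.25)·875 + (+0.00)·650 = 276.250
  d_2 = (+0.00)·550 + (+0.65)·875 + (-0.20)·650 = 438.750
  d_3 = (-0.35)·550 + (-0.10)·875 + (+0.75)·650 = 207.500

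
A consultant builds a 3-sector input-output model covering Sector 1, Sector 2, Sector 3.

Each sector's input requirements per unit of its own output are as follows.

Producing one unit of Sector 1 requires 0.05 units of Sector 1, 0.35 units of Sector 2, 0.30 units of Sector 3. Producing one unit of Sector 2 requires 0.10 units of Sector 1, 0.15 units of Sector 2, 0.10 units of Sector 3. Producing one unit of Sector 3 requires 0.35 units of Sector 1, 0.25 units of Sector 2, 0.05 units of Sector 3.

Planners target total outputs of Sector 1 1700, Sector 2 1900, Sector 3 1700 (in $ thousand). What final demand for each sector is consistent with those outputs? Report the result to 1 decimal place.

I − A =
  [   0.95    -0.10    -0.35]
  [  -0.35     0.85    -0.25]
  [  -0.30    -0.10     0.95]
d = (I − A) x:
  d_1 = (+0.95)·1700 + (-0.10)·1900 + (-0.35)·1700 = 830.0
  d_2 = (-0.35)·1700 + (+0.85)·1900 + (-0.25)·1700 = 595.0
  d_3 = (-0.30)·1700 + (-0.10)·1900 + (+0.95)·1700 = 915.0

d_1 = 830.0, d_2 = 595.0, d_3 = 915.0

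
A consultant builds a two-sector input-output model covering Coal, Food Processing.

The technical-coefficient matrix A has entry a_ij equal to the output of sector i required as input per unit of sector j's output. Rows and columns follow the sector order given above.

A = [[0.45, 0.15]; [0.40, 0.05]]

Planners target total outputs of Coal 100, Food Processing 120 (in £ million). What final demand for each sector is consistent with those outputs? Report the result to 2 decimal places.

I − A =
  [   0.55    -0.15]
  [  -0.40     0.95]
d = (I − A) x:
  d_1 = (+0.55)·100 + (-0.15)·120 = 37.00
  d_2 = (-0.40)·100 + (+0.95)·120 = 74.00

d_1 = 37.00, d_2 = 74.00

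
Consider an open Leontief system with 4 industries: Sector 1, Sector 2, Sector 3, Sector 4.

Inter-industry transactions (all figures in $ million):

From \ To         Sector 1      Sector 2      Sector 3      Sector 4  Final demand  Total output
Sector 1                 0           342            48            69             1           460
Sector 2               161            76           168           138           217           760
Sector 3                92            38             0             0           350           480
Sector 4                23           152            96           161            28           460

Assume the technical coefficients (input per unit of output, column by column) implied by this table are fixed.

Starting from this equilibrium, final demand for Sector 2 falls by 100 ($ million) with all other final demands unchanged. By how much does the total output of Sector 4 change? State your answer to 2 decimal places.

Δx_4 = -72.84

Technical coefficients a_ij = z_ij / X_j:
  a_11 = 0/460 = 0.00, a_21 = 161/460 = 0.35, a_31 = 92/460 = 0.20, a_41 = 23/460 = 0.05
  a_12 = 342/760 = 0.45, a_22 = 76/760 = 0.10, a_32 = 38/760 = 0.05, a_42 = 152/760 = 0.20
  a_13 = 48/480 = 0.10, a_23 = 168/480 = 0.35, a_33 = 0/480 = 0.00, a_43 = 96/480 = 0.20
  a_14 = 69/460 = 0.15, a_24 = 138/460 = 0.30, a_34 = 0/460 = 0.00, a_44 = 161/460 = 0.35
I − A =
  [   1.00    -0.45    -0.10    -0.15]
  [  -0.35     0.90    -0.35    -0.30]
  [  -0.20    -0.05     1.00     0.00]
  [  -0.05    -0.20    -0.20     0.65]
Compute the cofactors C_ij = (−1)^(i+j)·(3×3 minor ij) of I−A; the adjugate is their transpose:
adj(I−A) = Cᵀ =
  [ 0.510625   0.327250   0.219375   0.268875]
  [ 0.300000   0.623500   0.319625   0.357000]
  [ 0.117125   0.096625   0.398625   0.071625]
  [ 0.167625   0.246750   0.237875   0.673750]
det(I−A) = Σ_j (I−A)_1j·C_1j = (1.00)(0.510625) + (-0.45)(0.300000) + (-0.10)(0.117125) + (-0.15)(0.167625) = 0.33876875
(I − A)⁻¹ = adj(I−A) / det(I−A) ≈
  [   1.5073     0.9660     0.6476     0.7937]
  [   0.8856     1.8405     0.9435     1.0538]
  [   0.3457     0.2852     1.1767     0.2114]
  [   0.4948     0.7284     0.7022     1.9888]
Δx = (I − A)⁻¹ Δd with Δd having -100 in the Sector 2 component and 0 elsewhere.
So Δx_4 = L_42 · (-100), where L_42 = adj(I−A)_42 / det(I−A) = 0.246750 / 0.33876875.
Δx_4 = 0.246750 × (-100) / 0.33876875 = -24.675 / 0.33876875 ≈ -72.84.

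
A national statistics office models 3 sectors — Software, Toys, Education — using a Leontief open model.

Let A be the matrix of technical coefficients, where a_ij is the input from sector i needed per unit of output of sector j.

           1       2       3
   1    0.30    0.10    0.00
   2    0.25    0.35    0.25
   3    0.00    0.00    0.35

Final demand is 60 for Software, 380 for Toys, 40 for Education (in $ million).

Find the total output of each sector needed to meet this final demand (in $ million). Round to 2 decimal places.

I − A =
  [   0.70    -0.10     0.00]
  [  -0.25     0.65    -0.25]
  [   0.00     0.00     0.65]
Cofactors of I−A, C_ij = (−1)^(i+j)·(minor ij) (rows/columns in the sector order above):
  C_11 = (0.65)(0.65) − (-0.25)(0.00) = 0.4225
  C_12 = −[(-0.25)(0.65) − (-0.25)(0.00)] = 0.1625
  C_13 = (-0.25)(0.00) − (0.65)(0.00) = 0.0000
  C_21 = −[(-0.10)(0.65) − (0.00)(0.00)] = 0.0650
  C_22 = (0.70)(0.65) − (0.00)(0.00) = 0.4550
  C_23 = −[(0.70)(0.00) − (-0.10)(0.00)] = 0.0000
  C_31 = (-0.10)(-0.25) − (0.00)(0.65) = 0.0250
  C_32 = −[(0.70)(-0.25) − (0.00)(-0.25)] = 0.1750
  C_33 = (0.70)(0.65) − (-0.10)(-0.25) = 0.4300
det(I−A) = Σ_j (I−A)_1j·C_1j = (0.70)(0.4225) + (-0.10)(0.1625) + (0.00)(0.0000) = 0.2795
adj(I−A) = Cᵀ =
  [ 0.4225   0.0650   0.0250]
  [ 0.1625   0.4550   0.1750]
  [ 0.0000   0.0000   0.4300]
(I − A)⁻¹ = adj(I−A) / det(I−A) ≈
  [   1.5116     0.2326     0.0894]
  [   0.5814     1.6279     0.6261]
  [   0.0000     0.0000     1.5385]
x = (I − A)⁻¹ d = adj(I−A)·d / det(I−A), with det(I−A) = 0.2795:
  x_1 = (0.4225·60 + 0.0650·380 + 0.0250·40) / 0.2795 = 51.05 / 0.2795 ≈ 182.65
  x_2 = (0.1625·60 + 0.4550·380 + 0.1750·40) / 0.2795 = 189.65 / 0.2795 ≈ 678.53
  x_3 = (0.0000·60 + 0.0000·380 + 0.4300·40) / 0.2795 = 17.20 / 0.2795 ≈ 61.54

x_1 = 182.65, x_2 = 678.53, x_3 = 61.54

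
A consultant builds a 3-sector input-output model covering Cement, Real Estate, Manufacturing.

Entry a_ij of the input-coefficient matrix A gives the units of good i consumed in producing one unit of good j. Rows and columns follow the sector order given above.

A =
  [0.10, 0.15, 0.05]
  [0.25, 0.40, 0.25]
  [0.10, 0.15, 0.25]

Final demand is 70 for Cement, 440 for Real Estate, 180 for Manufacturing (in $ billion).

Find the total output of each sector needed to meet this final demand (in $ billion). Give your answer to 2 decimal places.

x_C = 280.49, x_R = 1053.59, x_M = 488.12

I − A =
  [   0.90    -0.15    -0.05]
  [  -0.25     0.60    -0.25]
  [  -0.10    -0.15     0.75]
Cofactors of I−A, C_ij = (−1)^(i+j)·(minor ij) (rows/columns in the sector order above):
  C_11 = (0.60)(0.75) − (-0.25)(-0.15) = 0.4125
  C_12 = −[(-0.25)(0.75) − (-0.25)(-0.10)] = 0.2125
  C_13 = (-0.25)(-0.15) − (0.60)(-0.10) = 0.0975
  C_21 = −[(-0.15)(0.75) − (-0.05)(-0.15)] = 0.1200
  C_22 = (0.90)(0.75) − (-0.05)(-0.10) = 0.6700
  C_23 = −[(0.90)(-0.15) − (-0.15)(-0.10)] = 0.1500
  C_31 = (-0.15)(-0.25) − (-0.05)(0.60) = 0.0675
  C_32 = −[(0.90)(-0.25) − (-0.05)(-0.25)] = 0.2375
  C_33 = (0.90)(0.60) − (-0.15)(-0.25) = 0.5025
det(I−A) = Σ_j (I−A)_1j·C_1j = (0.90)(0.4125) + (-0.15)(0.2125) + (-0.05)(0.0975) = 0.3345
adj(I−A) = Cᵀ =
  [ 0.4125   0.1200   0.0675]
  [ 0.2125   0.6700   0.2375]
  [ 0.0975   0.1500   0.5025]
(I − A)⁻¹ = adj(I−A) / det(I−A) ≈
  [   1.2332     0.3587     0.2018]
  [   0.6353     2.0030     0.7100]
  [   0.2915     0.4484     1.5022]
x = (I − A)⁻¹ d = adj(I−A)·d / det(I−A), with det(I−A) = 0.3345:
  x_C = (0.4125·70 + 0.1200·440 + 0.0675·180) / 0.3345 = 93.825 / 0.3345 ≈ 280.49
  x_R = (0.2125·70 + 0.6700·440 + 0.2375·180) / 0.3345 = 352.425 / 0.3345 ≈ 1053.59
  x_M = (0.0975·70 + 0.1500·440 + 0.5025·180) / 0.3345 = 163.275 / 0.3345 ≈ 488.12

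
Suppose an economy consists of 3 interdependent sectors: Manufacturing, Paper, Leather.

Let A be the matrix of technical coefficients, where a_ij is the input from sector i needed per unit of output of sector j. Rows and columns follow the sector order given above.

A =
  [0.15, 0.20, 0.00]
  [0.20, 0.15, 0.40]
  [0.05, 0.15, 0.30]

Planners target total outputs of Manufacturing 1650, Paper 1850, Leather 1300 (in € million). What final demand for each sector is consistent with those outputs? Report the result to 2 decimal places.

d_1 = 1032.50, d_2 = 722.50, d_3 = 550.00

I − A =
  [   0.85    -0.20     0.00]
  [  -0.20     0.85    -0.40]
  [  -0.05    -0.15     0.70]
d = (I − A) x:
  d_1 = (+0.85)·1650 + (-0.20)·1850 + (+0.00)·1300 = 1032.50
  d_2 = (-0.20)·1650 + (+0.85)·1850 + (-0.40)·1300 = 722.50
  d_3 = (-0.05)·1650 + (-0.15)·1850 + (+0.70)·1300 = 550.00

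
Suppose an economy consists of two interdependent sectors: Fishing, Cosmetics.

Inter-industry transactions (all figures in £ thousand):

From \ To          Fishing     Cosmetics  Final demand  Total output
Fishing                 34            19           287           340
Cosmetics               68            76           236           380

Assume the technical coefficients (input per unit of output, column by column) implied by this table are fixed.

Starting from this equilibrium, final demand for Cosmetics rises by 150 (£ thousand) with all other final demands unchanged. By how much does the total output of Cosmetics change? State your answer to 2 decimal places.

Δx_C = 190.14

Technical coefficients a_ij = z_ij / X_j:
  a_FF = 34/340 = 0.10, a_CF = 68/340 = 0.20
  a_FC = 19/380 = 0.05, a_CC = 76/380 = 0.20
I − A =
  [   0.90    -0.05]
  [  -0.20     0.80]
det(I−A) = (0.90)(0.80) − (-0.05)(-0.20) = 0.7100
adj(I−A) = [[0.80, 0.05], [0.20, 0.90]]
(I − A)⁻¹ = adj(I−A) / det(I−A) ≈
  [   1.1268     0.0704]
  [   0.2817     1.2676]
Δx = (I − A)⁻¹ Δd with Δd having +150 in the Cosmetics component and 0 elsewhere.
So Δx_C = L_CC · (+150), where L_CC = adj(I−A)_CC / det(I−A) = 0.90 / 0.7100.
Δx_C = 0.90 × (+150) / 0.7100 = 135.00 / 0.7100 ≈ 190.14.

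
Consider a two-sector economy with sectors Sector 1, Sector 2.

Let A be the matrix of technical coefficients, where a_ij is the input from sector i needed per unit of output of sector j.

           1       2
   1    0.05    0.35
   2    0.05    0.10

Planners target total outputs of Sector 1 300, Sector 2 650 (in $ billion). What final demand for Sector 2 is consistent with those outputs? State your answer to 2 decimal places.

d_2 = 570.00

I − A =
  [   0.95    -0.35]
  [  -0.05     0.90]
d = (I − A) x:
  d_1 = (+0.95)·300 + (-0.35)·650 = 57.50
  d_2 = (-0.05)·300 + (+0.90)·650 = 570.00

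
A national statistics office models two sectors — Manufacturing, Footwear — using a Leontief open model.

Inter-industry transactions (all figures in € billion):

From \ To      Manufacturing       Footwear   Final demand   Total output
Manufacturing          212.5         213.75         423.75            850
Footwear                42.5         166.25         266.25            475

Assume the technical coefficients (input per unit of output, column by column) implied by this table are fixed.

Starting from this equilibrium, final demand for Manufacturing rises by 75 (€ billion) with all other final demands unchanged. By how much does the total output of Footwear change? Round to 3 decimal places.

Δx_F = 8.065

Technical coefficients a_ij = z_ij / X_j:
  a_MM = 212.5/850 = 0.25, a_FM = 42.5/850 = 0.05
  a_MF = 213.75/475 = 0.45, a_FF = 166.25/475 = 0.35
I − A =
  [   0.75    -0.45]
  [  -0.05     0.65]
det(I−A) = (0.75)(0.65) − (-0.45)(-0.05) = 0.4650
adj(I−A) = [[0.65, 0.45], [0.05, 0.75]]
(I − A)⁻¹ = adj(I−A) / det(I−A) ≈
  [   1.3978     0.9677]
  [   0.1075     1.6129]
Δx = (I − A)⁻¹ Δd with Δd having +75 in the Manufacturing component and 0 elsewhere.
So Δx_F = L_FM · (+75), where L_FM = adj(I−A)_FM / det(I−A) = 0.05 / 0.4650.
Δx_F = 0.05 × (+75) / 0.4650 = 3.75 / 0.4650 ≈ 8.065.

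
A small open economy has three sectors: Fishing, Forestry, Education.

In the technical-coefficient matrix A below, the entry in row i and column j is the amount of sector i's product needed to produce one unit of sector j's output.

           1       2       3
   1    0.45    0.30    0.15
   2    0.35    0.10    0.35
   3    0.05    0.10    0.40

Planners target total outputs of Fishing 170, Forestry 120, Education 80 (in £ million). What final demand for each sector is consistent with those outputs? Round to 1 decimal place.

d_1 = 45.5, d_2 = 20.5, d_3 = 27.5

I − A =
  [   0.55    -0.30    -0.15]
  [  -0.35     0.90    -0.35]
  [  -0.05    -0.10     0.60]
d = (I − A) x:
  d_1 = (+0.55)·170 + (-0.30)·120 + (-0.15)·80 = 45.5
  d_2 = (-0.35)·170 + (+0.90)·120 + (-0.35)·80 = 20.5
  d_3 = (-0.05)·170 + (-0.10)·120 + (+0.60)·80 = 27.5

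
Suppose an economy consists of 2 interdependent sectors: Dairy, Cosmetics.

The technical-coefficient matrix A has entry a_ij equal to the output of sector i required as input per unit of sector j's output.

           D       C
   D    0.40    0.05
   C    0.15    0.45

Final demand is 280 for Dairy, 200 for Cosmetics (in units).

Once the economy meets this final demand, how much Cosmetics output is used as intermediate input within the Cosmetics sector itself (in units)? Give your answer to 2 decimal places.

z_CC = 226.05

I − A =
  [   0.60    -0.05]
  [  -0.15     0.55]
det(I−A) = (0.60)(0.55) − (-0.05)(-0.15) = 0.3225
adj(I−A) = [[0.55, 0.05], [0.15, 0.60]]
(I − A)⁻¹ = adj(I−A) / det(I−A) ≈
  [   1.7054     0.1550]
  [   0.4651     1.8605]
First solve x = (I − A)⁻¹ d = adj(I−A)·d / det(I−A); in particular x_C = (0.15·280 + 0.60·200) / 0.3225 = 162.00 / 0.3225 ≈ 502.3256.
Intermediate flow from C to C: z_CC = a_CC · x_C = 0.45 × 162.00 / 0.3225 = 72.90 / 0.3225 ≈ 226.05.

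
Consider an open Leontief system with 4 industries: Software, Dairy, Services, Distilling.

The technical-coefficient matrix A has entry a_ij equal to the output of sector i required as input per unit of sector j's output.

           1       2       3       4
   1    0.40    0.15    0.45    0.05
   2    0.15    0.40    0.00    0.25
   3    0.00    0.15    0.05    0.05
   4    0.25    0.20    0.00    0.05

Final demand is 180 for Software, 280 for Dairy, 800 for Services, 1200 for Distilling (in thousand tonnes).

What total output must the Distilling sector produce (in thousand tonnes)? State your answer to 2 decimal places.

x_4 = 2138.32

I − A =
  [   0.60    -0.15    -0.45    -0.05]
  [  -0.15     0.60     0.00    -0.25]
  [   0.00    -0.15     0.95    -0.05]
  [  -0.25    -0.20     0.00     0.95]
Compute the cofactors C_ij = (−1)^(i+j)·(3×3 minor ij) of I−A; the adjugate is their transpose:
adj(I−A) = Cᵀ =
  [ 0.49400   0.21350   0.23400   0.09450]
  [ 0.19475   0.52400   0.09225   0.15300]
  [ 0.03975   0.09150   0.27225   0.04050]
  [ 0.17100   0.16650   0.08100   0.31050]
det(I−A) = Σ_j (I−A)_1j·C_1j = (0.60)(0.49400) + (-0.15)(0.19475) + (-0.45)(0.03975) + (-0.05)(0.17100) = 0.24075
(I − A)⁻¹ = adj(I−A) / det(I−A) ≈
  [   2.0519     0.8868     0.9720     0.3925]
  [   0.8089     2.1765     0.3832     0.6355]
  [   0.1651     0.3801     1.1308     0.1682]
  [   0.7103     0.6916     0.3364     1.2897]
x = (I − A)⁻¹ d = adj(I−A)·d / det(I−A), with det(I−A) = 0.24075:
  x_1 = (0.49400·180 + 0.21350·280 + 0.23400·800 + 0.09450·1200) / 0.24075 = 449.30 / 0.24075 ≈ 1866.25
  x_2 = (0.19475·180 + 0.52400·280 + 0.09225·800 + 0.15300·1200) / 0.24075 = 439.175 / 0.24075 ≈ 1824.20
  x_3 = (0.03975·180 + 0.09150·280 + 0.27225·800 + 0.04050·1200) / 0.24075 = 299.175 / 0.24075 ≈ 1242.68
  x_4 = (0.17100·180 + 0.16650·280 + 0.08100·800 + 0.31050·1200) / 0.24075 = 514.80 / 0.24075 ≈ 2138.32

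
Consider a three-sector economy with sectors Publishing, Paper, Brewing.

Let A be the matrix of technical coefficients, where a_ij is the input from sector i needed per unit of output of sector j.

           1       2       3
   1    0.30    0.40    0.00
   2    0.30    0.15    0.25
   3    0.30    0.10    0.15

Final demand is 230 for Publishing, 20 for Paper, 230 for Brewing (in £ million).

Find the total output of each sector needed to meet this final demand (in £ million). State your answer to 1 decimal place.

I − A =
  [   0.70    -0.40     0.00]
  [  -0.30     0.85    -0.25]
  [  -0.30    -0.10     0.85]
Cofactors of I−A, C_ij = (−1)^(i+j)·(minor ij) (rows/columns in the sector order above):
  C_11 = (0.85)(0.85) − (-0.25)(-0.10) = 0.6975
  C_12 = −[(-0.30)(0.85) − (-0.25)(-0.30)] = 0.3300
  C_13 = (-0.30)(-0.10) − (0.85)(-0.30) = 0.2850
  C_21 = −[(-0.40)(0.85) − (0.00)(-0.10)] = 0.3400
  C_22 = (0.70)(0.85) − (0.00)(-0.30) = 0.5950
  C_23 = −[(0.70)(-0.10) − (-0.40)(-0.30)] = 0.1900
  C_31 = (-0.40)(-0.25) − (0.00)(0.85) = 0.1000
  C_32 = −[(0.70)(-0.25) − (0.00)(-0.30)] = 0.1750
  C_33 = (0.70)(0.85) − (-0.40)(-0.30) = 0.4750
det(I−A) = Σ_j (I−A)_1j·C_1j = (0.70)(0.6975) + (-0.40)(0.3300) + (0.00)(0.2850) = 0.35625
adj(I−A) = Cᵀ =
  [ 0.6975   0.3400   0.1000]
  [ 0.3300   0.5950   0.1750]
  [ 0.2850   0.1900   0.4750]
(I − A)⁻¹ = adj(I−A) / det(I−A) ≈
  [   1.9579     0.9544     0.2807]
  [   0.9263     1.6702     0.4912]
  [   0.8000     0.5333     1.3333]
x = (I − A)⁻¹ d = adj(I−A)·d / det(I−A), with det(I−A) = 0.35625:
  x_1 = (0.6975·230 + 0.3400·20 + 0.1000·230) / 0.35625 = 190.225 / 0.35625 ≈ 534.0
  x_2 = (0.3300·230 + 0.5950·20 + 0.1750·230) / 0.35625 = 128.05 / 0.35625 ≈ 359.4
  x_3 = (0.2850·230 + 0.1900·20 + 0.4750·230) / 0.35625 = 178.60 / 0.35625 ≈ 501.3

x_1 = 534.0, x_2 = 359.4, x_3 = 501.3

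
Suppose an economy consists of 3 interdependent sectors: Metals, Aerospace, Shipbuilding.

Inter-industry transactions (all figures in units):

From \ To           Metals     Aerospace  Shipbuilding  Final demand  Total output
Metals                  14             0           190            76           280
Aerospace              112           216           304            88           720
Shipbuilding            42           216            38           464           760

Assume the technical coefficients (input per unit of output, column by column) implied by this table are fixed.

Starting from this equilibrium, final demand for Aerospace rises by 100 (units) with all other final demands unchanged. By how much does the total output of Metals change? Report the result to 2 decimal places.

Technical coefficients a_ij = z_ij / X_j:
  a_11 = 14/280 = 0.05, a_21 = 112/280 = 0.40, a_31 = 42/280 = 0.15
  a_12 = 0/720 = 0.00, a_22 = 216/720 = 0.30, a_32 = 216/720 = 0.30
  a_13 = 190/760 = 0.25, a_23 = 304/760 = 0.40, a_33 = 38/760 = 0.05
I − A =
  [   0.95     0.00    -0.25]
  [  -0.40     0.70    -0.40]
  [  -0.15    -0.30     0.95]
Cofactors of I−A, C_ij = (−1)^(i+j)·(minor ij) (rows/columns in the sector order above):
  C_11 = (0.70)(0.95) − (-0.40)(-0.30) = 0.5450
  C_12 = −[(-0.40)(0.95) − (-0.40)(-0.15)] = 0.4400
  C_13 = (-0.40)(-0.30) − (0.70)(-0.15) = 0.2250
  C_21 = −[(0.00)(0.95) − (-0.25)(-0.30)] = 0.0750
  C_22 = (0.95)(0.95) − (-0.25)(-0.15) = 0.8650
  C_23 = −[(0.95)(-0.30) − (0.00)(-0.15)] = 0.2850
  C_31 = (0.00)(-0.40) − (-0.25)(0.70) = 0.1750
  C_32 = −[(0.95)(-0.40) − (-0.25)(-0.40)] = 0.4800
  C_33 = (0.95)(0.70) − (0.00)(-0.40) = 0.6650
det(I−A) = Σ_j (I−A)_1j·C_1j = (0.95)(0.5450) + (0.00)(0.4400) + (-0.25)(0.2250) = 0.4615
adj(I−A) = Cᵀ =
  [ 0.5450   0.0750   0.1750]
  [ 0.4400   0.8650   0.4800]
  [ 0.2250   0.2850   0.6650]
(I − A)⁻¹ = adj(I−A) / det(I−A) ≈
  [   1.1809     0.1625     0.3792]
  [   0.9534     1.8743     1.0401]
  [   0.4875     0.6176     1.4410]
Δx = (I − A)⁻¹ Δd with Δd having +100 in the Aerospace component and 0 elsewhere.
So Δx_1 = L_12 · (+100), where L_12 = adj(I−A)_12 / det(I−A) = 0.0750 / 0.4615.
Δx_1 = 0.0750 × (+100) / 0.4615 = 7.50 / 0.4615 ≈ 16.25.

Δx_1 = 16.25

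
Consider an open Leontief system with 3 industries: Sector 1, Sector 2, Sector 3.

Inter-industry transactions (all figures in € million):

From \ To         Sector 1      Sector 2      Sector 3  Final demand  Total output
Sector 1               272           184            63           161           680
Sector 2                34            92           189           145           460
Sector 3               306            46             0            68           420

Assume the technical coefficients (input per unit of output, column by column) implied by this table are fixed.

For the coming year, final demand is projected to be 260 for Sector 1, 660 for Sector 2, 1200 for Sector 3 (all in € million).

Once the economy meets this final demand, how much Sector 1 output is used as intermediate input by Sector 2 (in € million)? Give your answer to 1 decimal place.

z_12 = 1009.4

Technical coefficients a_ij = z_ij / X_j:
  a_11 = 272/680 = 0.40, a_21 = 34/680 = 0.05, a_31 = 306/680 = 0.45
  a_12 = 184/460 = 0.40, a_22 = 92/460 = 0.20, a_32 = 46/460 = 0.10
  a_13 = 63/420 = 0.15, a_23 = 189/420 = 0.45, a_33 = 0/420 = 0.00
I − A =
  [   0.60    -0.40    -0.15]
  [  -0.05     0.80    -0.45]
  [  -0.45    -0.10     1.00]
Cofactors of I−A, C_ij = (−1)^(i+j)·(minor ij) (rows/columns in the sector order above):
  C_11 = (0.80)(1.00) − (-0.45)(-0.10) = 0.7550
  C_12 = −[(-0.05)(1.00) − (-0.45)(-0.45)] = 0.2525
  C_13 = (-0.05)(-0.10) − (0.80)(-0.45) = 0.3650
  C_21 = −[(-0.40)(1.00) − (-0.15)(-0.10)] = 0.4150
  C_22 = (0.60)(1.00) − (-0.15)(-0.45) = 0.5325
  C_23 = −[(0.60)(-0.10) − (-0.40)(-0.45)] = 0.2400
  C_31 = (-0.40)(-0.45) − (-0.15)(0.80) = 0.3000
  C_32 = −[(0.60)(-0.45) − (-0.15)(-0.05)] = 0.2775
  C_33 = (0.60)(0.80) − (-0.40)(-0.05) = 0.4600
det(I−A) = Σ_j (I−A)_1j·C_1j = (0.60)(0.7550) + (-0.40)(0.2525) + (-0.15)(0.3650) = 0.29725
adj(I−A) = Cᵀ =
  [ 0.7550   0.4150   0.3000]
  [ 0.2525   0.5325   0.2775]
  [ 0.3650   0.2400   0.4600]
(I − A)⁻¹ = adj(I−A) / det(I−A) ≈
  [   2.5399     1.3961     1.0093]
  [   0.8495     1.7914     0.9336]
  [   1.2279     0.8074     1.5475]
First solve x = (I − A)⁻¹ d = adj(I−A)·d / det(I−A); in particular x_2 = (0.2525·260 + 0.5325·660 + 0.2775·1200) / 0.29725 = 750.10 / 0.29725 ≈ 2523.465.
Intermediate flow from 1 to 2: z_12 = a_12 · x_2 = 0.40 × 750.10 / 0.29725 = 300.04 / 0.29725 ≈ 1009.4.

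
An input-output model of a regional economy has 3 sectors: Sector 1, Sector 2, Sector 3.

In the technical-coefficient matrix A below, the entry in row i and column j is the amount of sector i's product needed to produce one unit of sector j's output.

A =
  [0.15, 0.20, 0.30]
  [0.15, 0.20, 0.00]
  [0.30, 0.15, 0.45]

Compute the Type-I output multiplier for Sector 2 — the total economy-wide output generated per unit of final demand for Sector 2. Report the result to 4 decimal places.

I − A =
  [   0.85    -0.20    -0.30]
  [  -0.15     0.80     0.00]
  [  -0.30    -0.15     0.55]
Cofactors of I−A, C_ij = (−1)^(i+j)·(minor ij) (rows/columns in the sector order above):
  C_11 = (0.80)(0.55) − (0.00)(-0.15) = 0.4400
  C_12 = −[(-0.15)(0.55) − (0.00)(-0.30)] = 0.0825
  C_13 = (-0.15)(-0.15) − (0.80)(-0.30) = 0.2625
  C_21 = −[(-0.20)(0.55) − (-0.30)(-0.15)] = 0.1550
  C_22 = (0.85)(0.55) − (-0.30)(-0.30) = 0.3775
  C_23 = −[(0.85)(-0.15) − (-0.20)(-0.30)] = 0.1875
  C_31 = (-0.20)(0.00) − (-0.30)(0.80) = 0.2400
  C_32 = −[(0.85)(0.00) − (-0.30)(-0.15)] = 0.0450
  C_33 = (0.85)(0.80) − (-0.20)(-0.15) = 0.6500
det(I−A) = Σ_j (I−A)_1j·C_1j = (0.85)(0.4400) + (-0.20)(0.0825) + (-0.30)(0.2625) = 0.27875
adj(I−A) = Cᵀ =
  [ 0.4400   0.1550   0.2400]
  [ 0.0825   0.3775   0.0450]
  [ 0.2625   0.1875   0.6500]
(I − A)⁻¹ = adj(I−A) / det(I−A) ≈
  [   1.57848     0.55605     0.86099]
  [   0.29596     1.35426     0.16143]
  [   0.94170     0.67265     2.33184]
The output multiplier for sector j is the column-j sum of the Leontief inverse (I − A)⁻¹ = adj(I−A) / det(I−A).
Column 2 of adj(I−A): (0.1550, 0.3775, 0.1875); det(I−A) = 0.27875.
m_2 = (0.1550 + 0.3775 + 0.1875) / 0.27875 = 0.72 / 0.27875 ≈ 2.5830.

m_2 = 2.5830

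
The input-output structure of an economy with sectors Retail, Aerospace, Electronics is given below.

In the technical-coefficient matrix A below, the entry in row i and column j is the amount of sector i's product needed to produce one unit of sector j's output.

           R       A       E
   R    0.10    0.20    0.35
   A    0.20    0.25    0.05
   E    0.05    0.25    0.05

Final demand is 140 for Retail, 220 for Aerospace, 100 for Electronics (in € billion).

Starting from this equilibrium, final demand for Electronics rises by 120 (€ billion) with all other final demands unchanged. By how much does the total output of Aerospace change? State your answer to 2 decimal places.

Δx_A = 24.60

I − A =
  [   0.90    -0.20    -0.35]
  [  -0.20     0.75    -0.05]
  [  -0.05    -0.25     0.95]
Cofactors of I−A, C_ij = (−1)^(i+j)·(minor ij) (rows/columns in the sector order above):
  C_11 = (0.75)(0.95) − (-0.05)(-0.25) = 0.7000
  C_12 = −[(-0.20)(0.95) − (-0.05)(-0.05)] = 0.1925
  C_13 = (-0.20)(-0.25) − (0.75)(-0.05) = 0.0875
  C_21 = −[(-0.20)(0.95) − (-0.35)(-0.25)] = 0.2775
  C_22 = (0.90)(0.95) − (-0.35)(-0.05) = 0.8375
  C_23 = −[(0.90)(-0.25) − (-0.20)(-0.05)] = 0.2350
  C_31 = (-0.20)(-0.05) − (-0.35)(0.75) = 0.2725
  C_32 = −[(0.90)(-0.05) − (-0.35)(-0.20)] = 0.1150
  C_33 = (0.90)(0.75) − (-0.20)(-0.20) = 0.6350
det(I−A) = Σ_j (I−A)_1j·C_1j = (0.90)(0.7000) + (-0.20)(0.1925) + (-0.35)(0.0875) = 0.560875
adj(I−A) = Cᵀ =
  [ 0.7000   0.2775   0.2725]
  [ 0.1925   0.8375   0.1150]
  [ 0.0875   0.2350   0.6350]
(I − A)⁻¹ = adj(I−A) / det(I−A) ≈
  [   1.2480     0.4948     0.4858]
  [   0.3432     1.4932     0.2050]
  [   0.1560     0.4190     1.1322]
Δx = (I − A)⁻¹ Δd with Δd having +120 in the Electronics component and 0 elsewhere.
So Δx_A = L_AE · (+120), where L_AE = adj(I−A)_AE / det(I−A) = 0.1150 / 0.560875.
Δx_A = 0.1150 × (+120) / 0.560875 = 13.80 / 0.560875 ≈ 24.60.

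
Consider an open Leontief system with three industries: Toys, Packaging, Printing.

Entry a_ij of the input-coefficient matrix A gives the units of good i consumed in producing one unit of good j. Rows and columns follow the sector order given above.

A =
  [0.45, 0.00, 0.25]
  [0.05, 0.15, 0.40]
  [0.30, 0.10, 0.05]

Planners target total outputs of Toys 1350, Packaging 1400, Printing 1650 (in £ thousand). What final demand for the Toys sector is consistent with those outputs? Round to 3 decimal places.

I − A =
  [   0.55     0.00    -0.25]
  [  -0.05     0.85    -0.40]
  [  -0.30    -0.10     0.95]
d = (I − A) x:
  d_1 = (+0.55)·1350 + (+0.00)·1400 + (-0.25)·1650 = 330.000
  d_2 = (-0.05)·1350 + (+0.85)·1400 + (-0.40)·1650 = 462.500
  d_3 = (-0.30)·1350 + (-0.10)·1400 + (+0.95)·1650 = 1022.500

d_1 = 330.000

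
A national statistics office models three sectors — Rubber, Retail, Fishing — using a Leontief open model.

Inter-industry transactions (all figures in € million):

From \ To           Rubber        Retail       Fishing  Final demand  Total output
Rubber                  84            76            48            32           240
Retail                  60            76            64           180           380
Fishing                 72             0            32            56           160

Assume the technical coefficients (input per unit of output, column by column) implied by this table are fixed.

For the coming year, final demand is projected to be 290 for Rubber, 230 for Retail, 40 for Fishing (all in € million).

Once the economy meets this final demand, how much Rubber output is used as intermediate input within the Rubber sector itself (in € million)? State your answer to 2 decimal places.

z_11 = 294.00

Technical coefficients a_ij = z_ij / X_j:
  a_11 = 84/240 = 0.35, a_21 = 60/240 = 0.25, a_31 = 72/240 = 0.30
  a_12 = 76/380 = 0.20, a_22 = 76/380 = 0.20, a_32 = 0/380 = 0.00
  a_13 = 48/160 = 0.30, a_23 = 64/160 = 0.40, a_33 = 32/160 = 0.20
I − A =
  [   0.65    -0.20    -0.30]
  [  -0.25     0.80    -0.40]
  [  -0.30     0.00     0.80]
Cofactors of I−A, C_ij = (−1)^(i+j)·(minor ij) (rows/columns in the sector order above):
  C_11 = (0.80)(0.80) − (-0.40)(0.00) = 0.6400
  C_12 = −[(-0.25)(0.80) − (-0.40)(-0.30)] = 0.3200
  C_13 = (-0.25)(0.00) − (0.80)(-0.30) = 0.2400
  C_21 = −[(-0.20)(0.80) − (-0.30)(0.00)] = 0.1600
  C_22 = (0.65)(0.80) − (-0.30)(-0.30) = 0.4300
  C_23 = −[(0.65)(0.00) − (-0.20)(-0.30)] = 0.0600
  C_31 = (-0.20)(-0.40) − (-0.30)(0.80) = 0.3200
  C_32 = −[(0.65)(-0.40) − (-0.30)(-0.25)] = 0.3350
  C_33 = (0.65)(0.80) − (-0.20)(-0.25) = 0.4700
det(I−A) = Σ_j (I−A)_1j·C_1j = (0.65)(0.6400) + (-0.20)(0.3200) + (-0.30)(0.2400) = 0.2800
adj(I−A) = Cᵀ =
  [ 0.6400   0.1600   0.3200]
  [ 0.3200   0.4300   0.3350]
  [ 0.2400   0.0600   0.4700]
(I − A)⁻¹ = adj(I−A) / det(I−A) ≈
  [   2.2857     0.5714     1.1429]
  [   1.1429     1.5357     1.1964]
  [   0.8571     0.2143     1.6786]
First solve x = (I − A)⁻¹ d = adj(I−A)·d / det(I−A); in particular x_1 = (0.6400·290 + 0.1600·230 + 0.3200·40) / 0.2800 = 235.20 / 0.2800 = 840.0000.
Intermediate flow from 1 to 1: z_11 = a_11 · x_1 = 0.35 × 235.20 / 0.2800 = 82.32 / 0.2800 = 294.00.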